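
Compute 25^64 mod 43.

By repeated squaring mod 43: 25^1≡25, 25^2≡23, 25^4≡13, 25^8≡40, 25^16≡9, 25^32≡38, 25^64≡25.
Since 64 = 64 in binary, 25^64 ≡ 25 ≡ 25 (mod 43).

25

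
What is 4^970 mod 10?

Last digits of 4^n: 4, 6 (period 2).
970 leaves remainder 0 on division by 2, so 4^970 ends in 6.

6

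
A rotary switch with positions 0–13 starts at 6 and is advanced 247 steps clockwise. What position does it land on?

247 − 17·14 = 9, so 247 ≡ 9 (mod 14).
(6 + 9) mod 14 = 1.

1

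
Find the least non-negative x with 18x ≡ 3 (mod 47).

8

The inverse of 18 mod 47 is 34 (since 18·34 = 612 ≡ 1).
So x ≡ 34·3 = 102 ≡ 8 (mod 47).
Check: 18·8 = 144 = 3·47 + 3.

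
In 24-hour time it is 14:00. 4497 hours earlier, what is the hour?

5

Dividing 4497 by 24 gives quotient 187 and remainder 9.
(14 − 9) mod 24 = 5.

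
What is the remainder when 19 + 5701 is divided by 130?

Dividing 5701 by 130 gives quotient 43 and remainder 111.
(19 + 111) mod 130 = 0.

0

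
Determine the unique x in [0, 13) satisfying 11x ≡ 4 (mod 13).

11

The inverse of 11 mod 13 is 6 (since 11·6 = 66 ≡ 1).
Multiplying both sides by 6: x ≡ 6·4 = 24 ≡ 11 (mod 13).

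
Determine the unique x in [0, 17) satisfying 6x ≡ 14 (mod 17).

8

6⁻¹ ≡ 3 (mod 17) because 6·3 = 18 = 1·17 + 1.
Multiplying both sides by 3: x ≡ 3·14 = 42 ≡ 8 (mod 17).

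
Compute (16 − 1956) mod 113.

94

Dividing 1956 by 113 gives quotient 17 and remainder 35.
(16 − 35) mod 113 = 94.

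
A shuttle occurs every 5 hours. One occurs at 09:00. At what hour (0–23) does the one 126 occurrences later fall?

126·5 = 630.
630 mod 24 = 6 (since 26·24 = 624).
(9 + 6) mod 24 = 15.

15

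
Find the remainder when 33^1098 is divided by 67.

Square-and-reduce mod 67: 33^1≡33, 33^2≡17, 33^4≡21, 33^8≡39, 33^16≡47, 33^32≡65, 33^64≡4, 33^128≡16, 33^256≡55, 33^512≡10, 33^1024≡33.
1098 = 2 + 8 + 64 + 1024, so 33^1098 ≡ 17·39·4·33 ≡ 14 (mod 67).

14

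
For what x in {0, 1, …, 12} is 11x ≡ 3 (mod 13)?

5

The inverse of 11 mod 13 is 6 (since 11·6 = 66 ≡ 1).
Multiplying both sides by 6: x ≡ 6·3 = 18 ≡ 5 (mod 13).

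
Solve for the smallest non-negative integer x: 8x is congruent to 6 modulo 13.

8⁻¹ ≡ 5 (mod 13) because 8·5 = 40 = 3·13 + 1.
So x ≡ 5·6 = 30 ≡ 4 (mod 13).
Check: 8·4 = 32 = 2·13 + 6.

4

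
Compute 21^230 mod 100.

1

Successive squares of 21 mod 100: 21^1≡21, 21^2≡41, 21^4≡81, 21^8≡61, 21^16≡21, 21^32≡41, 21^64≡81, 21^128≡61.
Since 230 = 2 + 4 + 32 + 64 + 128 in binary, 21^230 ≡ 41·81·41·81·61 ≡ 1 (mod 100).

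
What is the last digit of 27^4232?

1

Powers of 7 mod 10 repeat with period 4: 7, 9, 3, 1.
4232 mod 4 = 0, so the last digit matches 7^4 = 1.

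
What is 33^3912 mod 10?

Powers of 3 mod 10 repeat with period 4: 3, 9, 7, 1.
3912 mod 4 = 0, so the last digit matches 3^4 = 1.

1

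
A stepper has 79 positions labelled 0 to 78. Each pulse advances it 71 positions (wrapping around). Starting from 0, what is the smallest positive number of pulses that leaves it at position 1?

79 = 1·71 + 8
71 = 8·8 + 7
8 = 1·7 + 1
7 = 7·1 + 0
Back-substituting gives 71·69 ≡ 1 (mod 79).

69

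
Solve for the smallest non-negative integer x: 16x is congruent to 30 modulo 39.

16⁻¹ ≡ 22 (mod 39) because 16·22 = 352 = 9·39 + 1.
So x ≡ 22·30 = 660 ≡ 36 (mod 39).
Check: 16·36 = 576 = 14·39 + 30.

36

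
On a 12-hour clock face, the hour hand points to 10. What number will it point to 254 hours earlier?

8

254 − 21·12 = 2, so 254 ≡ 2 (mod 12).
10 − 2 → 8 on a 12-hour dial.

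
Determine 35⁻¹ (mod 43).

35·16 = 560 = 13·43 + 1, so 35⁻¹ ≡ 16 (mod 43).

16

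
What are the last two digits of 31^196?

81

By repeated squaring mod 100: 31^1≡31, 31^2≡61, 31^4≡21, 31^8≡41, 31^16≡81, 31^32≡61, 31^64≡21, 31^128≡41.
196 = 4 + 64 + 128, so 31^196 ≡ 21·21·41 ≡ 81 (mod 100).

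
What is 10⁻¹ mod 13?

13 = 1·10 + 3
10 = 3·3 + 1
3 = 3·1 + 0
Back-substituting gives 10·4 ≡ 1 (mod 13).

4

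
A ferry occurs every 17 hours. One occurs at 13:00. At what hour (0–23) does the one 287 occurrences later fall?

287·17 = 4879.
4879 = 203·24 + 7, so 4879 mod 24 = 7.
(13 + 7) mod 24 = 20.

20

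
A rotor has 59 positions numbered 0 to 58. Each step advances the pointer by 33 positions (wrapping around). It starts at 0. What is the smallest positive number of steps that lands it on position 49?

The inverse of 33 mod 59 is 34 (since 33·34 = 1122 ≡ 1).
So x ≡ 34·49 = 1666 ≡ 14 (mod 59).

14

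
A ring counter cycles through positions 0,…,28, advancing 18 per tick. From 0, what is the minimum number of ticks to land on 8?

18⁻¹ ≡ 21 (mod 29) because 18·21 = 378 = 13·29 + 1.
So x ≡ 21·8 = 168 ≡ 23 (mod 29).

23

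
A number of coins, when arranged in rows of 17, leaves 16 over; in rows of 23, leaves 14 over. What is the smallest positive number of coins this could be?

152

x ≡ 16 (mod 17) gives x ∈ {16, 33, 50, 67, 84, 101, 118, 135, …}.
The first of these with x mod 23 = 14 is 152.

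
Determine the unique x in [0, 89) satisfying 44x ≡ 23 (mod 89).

43

44⁻¹ ≡ 87 (mod 89) because 44·87 = 3828 = 43·89 + 1.
Multiplying both sides by 87: x ≡ 87·23 = 2001 ≡ 43 (mod 89).
Check: 44·43 = 1892 = 21·89 + 23.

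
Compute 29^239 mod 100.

By repeated squaring mod 100: 29^1≡29, 29^2≡41, 29^4≡81, 29^8≡61, 29^16≡21, 29^32≡41, 29^64≡81, 29^128≡61.
Since 239 = 1 + 2 + 4 + 8 + 32 + 64 + 128 in binary, 29^239 ≡ 29·41·81·61·41·81·61 ≡ 69 (mod 100).

69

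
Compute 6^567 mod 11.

Successive squares of 6 mod 11: 6^1≡6, 6^2≡3, 6^4≡9, 6^8≡4, 6^16≡5, 6^32≡3, 6^64≡9, 6^128≡4, 6^256≡5, 6^512≡3.
567 = 1 + 2 + 4 + 16 + 32 + 512, so 6^567 ≡ 6·3·9·5·3·3 ≡ 8 (mod 11).

8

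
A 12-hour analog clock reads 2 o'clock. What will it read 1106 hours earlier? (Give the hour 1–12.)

12

1106 mod 12 = 2 (since 92·12 = 1104).
2 − 2 → 12 on a 12-hour dial.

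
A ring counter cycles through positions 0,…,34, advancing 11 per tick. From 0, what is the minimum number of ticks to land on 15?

30

11⁻¹ ≡ 16 (mod 35) because 11·16 = 176 = 5·35 + 1.
Multiplying both sides by 16: x ≡ 16·15 = 240 ≡ 30 (mod 35).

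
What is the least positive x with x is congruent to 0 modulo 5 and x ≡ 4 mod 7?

Since 7·3 ≡ 1 (mod 5), take x = 4 + 7·((0−4)·3 mod 5) = 4 + 7·3 = 25.
Check: 25 mod 5 = 0, 25 mod 7 = 4.

25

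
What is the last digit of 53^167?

Powers of 3 mod 10 repeat with period 4: 3, 9, 7, 1.
167 mod 4 = 3, so the last digit matches 3^3 = 7.

7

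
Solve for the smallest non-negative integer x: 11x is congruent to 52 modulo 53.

24

The inverse of 11 mod 53 is 29 (since 11·29 = 319 ≡ 1).
So x ≡ 29·52 = 1508 ≡ 24 (mod 53).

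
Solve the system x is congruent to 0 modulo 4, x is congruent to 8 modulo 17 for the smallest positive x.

8

x ≡ 0 (mod 4) gives x ∈ {0, 4, 8}.
The first of these with x mod 17 = 8 is 8.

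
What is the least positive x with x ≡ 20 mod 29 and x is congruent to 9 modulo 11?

20

Since 11·8 ≡ 1 (mod 29), take x = 9 + 11·((20−9)·8 mod 29) = 9 + 11·1 = 20.
Check: 20 mod 29 = 20, 20 mod 11 = 9.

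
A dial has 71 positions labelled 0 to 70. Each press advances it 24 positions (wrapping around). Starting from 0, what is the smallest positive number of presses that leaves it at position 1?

3

24·3 = 72 = 1·71 + 1, so 24⁻¹ ≡ 3 (mod 71).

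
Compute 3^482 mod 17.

By repeated squaring mod 17: 3^1≡3, 3^2≡9, 3^4≡13, 3^8≡16, 3^16≡1, 3^32≡1, 3^64≡1, 3^128≡1, 3^256≡1.
Since 482 = 2 + 32 + 64 + 128 + 256 in binary, 3^482 ≡ 9·1·1·1·1 ≡ 9 (mod 17).

9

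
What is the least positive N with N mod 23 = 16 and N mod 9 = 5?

Since 9·18 ≡ 1 (mod 23), take x = 5 + 9·((16−5)·18 mod 23) = 5 + 9·14 = 131.
Check: 131 mod 23 = 16, 131 mod 9 = 5.

131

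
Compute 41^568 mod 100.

Square-and-reduce mod 100: 41^1≡41, 41^2≡81, 41^4≡61, 41^8≡21, 41^16≡41, 41^32≡81, 41^64≡61, 41^128≡21, 41^256≡41, 41^512≡81.
568 = 8 + 16 + 32 + 512, so 41^568 ≡ 21·41·81·81 ≡ 21 (mod 100).

21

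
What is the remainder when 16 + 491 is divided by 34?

491 = 14·34 + 15, so 491 mod 34 = 15.
(16 + 15) mod 34 = 31.

31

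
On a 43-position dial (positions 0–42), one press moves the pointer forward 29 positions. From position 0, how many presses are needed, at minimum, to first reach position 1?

3

29·3 = 87 = 2·43 + 1, so 29⁻¹ ≡ 3 (mod 43).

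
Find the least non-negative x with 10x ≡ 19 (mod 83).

The inverse of 10 mod 83 is 25 (since 10·25 = 250 ≡ 1).
So x ≡ 25·19 = 475 ≡ 60 (mod 83).

60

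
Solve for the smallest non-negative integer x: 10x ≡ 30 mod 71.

3

10⁻¹ ≡ 64 (mod 71) because 10·64 = 640 = 9·71 + 1.
So x ≡ 64·30 = 1920 ≡ 3 (mod 71).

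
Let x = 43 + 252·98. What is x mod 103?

19

252·98 = 24696.
24696 mod 103 = 79 (since 239·103 = 24617).
(43 + 79) mod 103 = 19.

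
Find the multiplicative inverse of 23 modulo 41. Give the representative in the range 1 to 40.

41 = 1·23 + 18
23 = 1·18 + 5
18 = 3·5 + 3
5 = 1·3 + 2
3 = 1·2 + 1
2 = 2·1 + 0
Back-substituting gives 23·25 ≡ 1 (mod 41).

25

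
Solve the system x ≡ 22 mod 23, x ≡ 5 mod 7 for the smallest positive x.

68

Since 7·10 ≡ 1 (mod 23), take x = 5 + 7·((22−5)·10 mod 23) = 5 + 7·9 = 68.
Check: 68 mod 23 = 22, 68 mod 7 = 5.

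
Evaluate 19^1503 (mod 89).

61

By repeated squaring mod 89: 19^1≡19, 19^2≡5, 19^4≡25, 19^8≡2, 19^16≡4, 19^32≡16, 19^64≡78, 19^128≡32, 19^256≡45, 19^512≡67, 19^1024≡39.
Since 1503 = 1 + 2 + 4 + 8 + 16 + 64 + 128 + 256 + 1024 in binary, 19^1503 ≡ 19·5·25·2·4·78·32·45·39 ≡ 61 (mod 89).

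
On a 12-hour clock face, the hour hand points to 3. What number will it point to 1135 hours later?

10

1135 mod 12 = 7 (since 94·12 = 1128).
3 + 7 → 10 on a 12-hour dial.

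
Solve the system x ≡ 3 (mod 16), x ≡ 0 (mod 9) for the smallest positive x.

x ≡ 0 (mod 9) gives x ∈ {0, 9, 18, 27, 36, 45, 54, 63, …}.
The first of these with x mod 16 = 3 is 99.

99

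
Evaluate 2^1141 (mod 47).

28

By repeated squaring mod 47: 2^1≡2, 2^2≡4, 2^4≡16, 2^8≡21, 2^16≡18, 2^32≡42, 2^64≡25, 2^128≡14, 2^256≡8, 2^512≡17, 2^1024≡7.
Since 1141 = 1 + 4 + 16 + 32 + 64 + 1024 in binary, 2^1141 ≡ 2·16·18·42·25·7 ≡ 28 (mod 47).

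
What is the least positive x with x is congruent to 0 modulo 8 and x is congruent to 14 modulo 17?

48

x ≡ 0 (mod 8) gives x ∈ {0, 8, 16, 24, 32, 40, 48}.
The first of these with x mod 17 = 14 is 48.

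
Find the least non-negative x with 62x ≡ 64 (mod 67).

14

The inverse of 62 mod 67 is 40 (since 62·40 = 2480 ≡ 1).
Multiplying both sides by 40: x ≡ 40·64 = 2560 ≡ 14 (mod 67).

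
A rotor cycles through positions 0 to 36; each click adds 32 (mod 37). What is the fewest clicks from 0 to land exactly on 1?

37 = 1·32 + 5
32 = 6·5 + 2
5 = 2·2 + 1
2 = 2·1 + 0
Back-substituting gives 32·22 ≡ 1 (mod 37).

22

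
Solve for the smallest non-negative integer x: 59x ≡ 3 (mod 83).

31

59⁻¹ ≡ 38 (mod 83) because 59·38 = 2242 = 27·83 + 1.
Multiplying both sides by 38: x ≡ 38·3 = 114 ≡ 31 (mod 83).
Check: 59·31 = 1829 = 22·83 + 3.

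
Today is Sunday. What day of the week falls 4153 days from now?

Dividing 4153 by 7 gives quotient 593 and remainder 2.
Sunday + 2 days → Tuesday.

Tuesday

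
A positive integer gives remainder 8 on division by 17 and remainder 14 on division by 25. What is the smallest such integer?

x ≡ 8 (mod 17) gives x ∈ {8, 25, 42, 59, 76, 93, 110, 127, …}.
The first of these with x mod 25 = 14 is 314.

314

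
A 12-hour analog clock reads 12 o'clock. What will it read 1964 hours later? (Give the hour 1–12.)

Dividing 1964 by 12 gives quotient 163 and remainder 8.
12 + 8 → 8 on a 12-hour dial.

8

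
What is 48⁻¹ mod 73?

35

48·35 = 1680 = 23·73 + 1, so 48⁻¹ ≡ 35 (mod 73).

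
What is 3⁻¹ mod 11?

4

3·4 = 12 = 1·11 + 1, so 3⁻¹ ≡ 4 (mod 11).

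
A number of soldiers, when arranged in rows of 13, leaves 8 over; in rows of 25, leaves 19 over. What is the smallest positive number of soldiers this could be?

x ≡ 8 (mod 13) gives x ∈ {8, 21, 34, 47, 60, 73, 86, 99, …}.
The first of these with x mod 25 = 19 is 294.

294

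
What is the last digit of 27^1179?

3

Last digits of 7^n: 7, 9, 3, 1 (period 4).
1179 mod 4 = 3, so the last digit matches 7^3 = 3.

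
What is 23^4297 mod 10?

3

Last digits of 3^n: 3, 9, 7, 1 (period 4).
4297 mod 4 = 1, so the last digit matches 3^1 = 3.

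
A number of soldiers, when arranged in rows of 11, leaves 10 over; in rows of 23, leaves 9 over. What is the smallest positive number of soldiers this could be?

32

x ≡ 10 (mod 11) gives x ∈ {10, 21, 32}.
The first of these with x mod 23 = 9 is 32.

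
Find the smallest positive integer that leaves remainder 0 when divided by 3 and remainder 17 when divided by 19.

Since 19·1 ≡ 1 (mod 3), take x = 17 + 19·((0−17)·1 mod 3) = 17 + 19·1 = 36.
Check: 36 mod 3 = 0, 36 mod 19 = 17.

36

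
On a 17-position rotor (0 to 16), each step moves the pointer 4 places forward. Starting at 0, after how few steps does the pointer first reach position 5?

14

4⁻¹ ≡ 13 (mod 17) because 4·13 = 52 = 3·17 + 1.
Multiplying both sides by 13: x ≡ 13·5 = 65 ≡ 14 (mod 17).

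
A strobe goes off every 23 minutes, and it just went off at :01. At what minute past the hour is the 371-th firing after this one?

371·23 = 8533.
8533 − 142·60 = 13, so 8533 ≡ 13 (mod 60).
(1 + 13) mod 60 = 14.

14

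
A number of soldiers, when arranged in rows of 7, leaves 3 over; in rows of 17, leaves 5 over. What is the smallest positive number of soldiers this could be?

73

Since 17·5 ≡ 1 (mod 7), take x = 5 + 17·((3−5)·5 mod 7) = 5 + 17·4 = 73.
Check: 73 mod 7 = 3, 73 mod 17 = 5.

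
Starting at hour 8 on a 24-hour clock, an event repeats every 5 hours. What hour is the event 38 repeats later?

6

38·5 = 190.
Dividing 190 by 24 gives quotient 7 and remainder 22.
(8 + 22) mod 24 = 6.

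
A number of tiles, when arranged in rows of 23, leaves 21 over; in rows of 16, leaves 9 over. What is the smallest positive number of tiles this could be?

Since 16·13 ≡ 1 (mod 23), take x = 9 + 16·((21−9)·13 mod 23) = 9 + 16·18 = 297.
Check: 297 mod 23 = 21, 297 mod 16 = 9.

297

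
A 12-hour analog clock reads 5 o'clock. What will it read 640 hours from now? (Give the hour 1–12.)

9

640 mod 12 = 4 (since 53·12 = 636).
5 + 4 → 9 on a 12-hour dial.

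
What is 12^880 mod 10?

The units digit of 12^n cycles with period 4: 2, 4, 8, 6, …
880 leaves remainder 0 on division by 4, so 12^880 ends in 6.

6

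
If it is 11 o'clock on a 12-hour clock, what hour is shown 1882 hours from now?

1882 − 156·12 = 10, so 1882 ≡ 10 (mod 12).
11 + 10 → 9 on a 12-hour dial.

9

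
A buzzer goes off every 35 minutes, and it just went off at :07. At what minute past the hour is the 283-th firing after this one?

12

283·35 = 9905.
9905 − 165·60 = 5, so 9905 ≡ 5 (mod 60).
(7 + 5) mod 60 = 12.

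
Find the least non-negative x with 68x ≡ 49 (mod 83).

41

The inverse of 68 mod 83 is 11 (since 68·11 = 748 ≡ 1).
Multiplying both sides by 11: x ≡ 11·49 = 539 ≡ 41 (mod 83).
Check: 68·41 = 2788 = 33·83 + 49.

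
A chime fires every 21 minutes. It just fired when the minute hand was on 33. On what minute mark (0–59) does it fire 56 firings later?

9

56·21 = 1176.
1176 mod 60 = 36 (since 19·60 = 1140).
(33 + 36) mod 60 = 9.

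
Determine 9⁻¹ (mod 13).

3

9·3 = 27 = 2·13 + 1, so 9⁻¹ ≡ 3 (mod 13).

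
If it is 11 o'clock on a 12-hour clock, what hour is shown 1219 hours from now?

Dividing 1219 by 12 gives quotient 101 and remainder 7.
11 + 7 → 6 on a 12-hour dial.

6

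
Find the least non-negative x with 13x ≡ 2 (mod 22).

12

The inverse of 13 mod 22 is 17 (since 13·17 = 221 ≡ 1).
Multiplying both sides by 17: x ≡ 17·2 = 34 ≡ 12 (mod 22).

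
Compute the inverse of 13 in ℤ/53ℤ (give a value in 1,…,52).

49

53 = 4·13 + 1
13 = 13·1 + 0
Back-substituting gives 13·49 ≡ 1 (mod 53).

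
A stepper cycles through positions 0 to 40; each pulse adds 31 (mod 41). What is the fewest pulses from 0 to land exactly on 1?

4

41 = 1·31 + 10
31 = 3·10 + 1
10 = 10·1 + 0
Back-substituting gives 31·4 ≡ 1 (mod 41).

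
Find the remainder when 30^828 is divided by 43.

Successive squares of 30 mod 43: 30^1≡30, 30^2≡40, 30^4≡9, 30^8≡38, 30^16≡25, 30^32≡23, 30^64≡13, 30^128≡40, 30^256≡9, 30^512≡38.
Since 828 = 4 + 8 + 16 + 32 + 256 + 512 in binary, 30^828 ≡ 9·38·25·23·9·38 ≡ 21 (mod 43).

21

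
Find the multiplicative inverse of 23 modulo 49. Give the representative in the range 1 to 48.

32

23·32 = 736 = 15·49 + 1, so 23⁻¹ ≡ 32 (mod 49).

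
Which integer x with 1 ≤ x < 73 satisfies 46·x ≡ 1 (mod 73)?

27

46·27 = 1242 = 17·73 + 1, so 46⁻¹ ≡ 27 (mod 73).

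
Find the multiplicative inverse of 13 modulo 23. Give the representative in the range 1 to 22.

16

23 = 1·13 + 10
13 = 1·10 + 3
10 = 3·3 + 1
3 = 3·1 + 0
Back-substituting gives 13·16 ≡ 1 (mod 23).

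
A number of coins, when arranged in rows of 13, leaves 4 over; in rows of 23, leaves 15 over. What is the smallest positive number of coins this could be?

Since 23·4 ≡ 1 (mod 13), take x = 15 + 23·((4−15)·4 mod 13) = 15 + 23·8 = 199.
Check: 199 mod 13 = 4, 199 mod 23 = 15.

199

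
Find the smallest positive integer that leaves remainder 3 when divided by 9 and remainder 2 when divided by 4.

Since 4·7 ≡ 1 (mod 9), take x = 2 + 4·((3−2)·7 mod 9) = 2 + 4·7 = 30.
Check: 30 mod 9 = 3, 30 mod 4 = 2.

30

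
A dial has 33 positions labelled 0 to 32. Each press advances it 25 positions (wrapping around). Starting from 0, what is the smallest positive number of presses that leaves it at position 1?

33 = 1·25 + 8
25 = 3·8 + 1
8 = 8·1 + 0
Back-substituting gives 25·4 ≡ 1 (mod 33).

4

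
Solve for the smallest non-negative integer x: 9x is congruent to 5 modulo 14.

13

The inverse of 9 mod 14 is 11 (since 9·11 = 99 ≡ 1).
So x ≡ 11·5 = 55 ≡ 13 (mod 14).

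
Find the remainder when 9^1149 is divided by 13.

1

By repeated squaring mod 13: 9^1≡9, 9^2≡3, 9^4≡9, 9^8≡3, 9^16≡9, 9^32≡3, 9^64≡9, 9^128≡3, 9^256≡9, 9^512≡3, 9^1024≡9.
1149 = 1 + 4 + 8 + 16 + 32 + 64 + 1024, so 9^1149 ≡ 9·9·3·9·3·9·9 ≡ 1 (mod 13).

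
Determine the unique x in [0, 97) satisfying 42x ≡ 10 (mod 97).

88

42⁻¹ ≡ 67 (mod 97) because 42·67 = 2814 = 29·97 + 1.
So x ≡ 67·10 = 670 ≡ 88 (mod 97).
Check: 42·88 = 3696 = 38·97 + 10.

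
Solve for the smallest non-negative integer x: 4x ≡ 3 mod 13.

4

The inverse of 4 mod 13 is 10 (since 4·10 = 40 ≡ 1).
Multiplying both sides by 10: x ≡ 10·3 = 30 ≡ 4 (mod 13).
Check: 4·4 = 16 = 1·13 + 3.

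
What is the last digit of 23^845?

Last digits of 3^n: 3, 9, 7, 1 (period 4).
845 mod 4 = 1, so the last digit matches 3^1 = 3.

3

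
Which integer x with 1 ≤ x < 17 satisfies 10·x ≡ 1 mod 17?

17 = 1·10 + 7
10 = 1·7 + 3
7 = 2·3 + 1
3 = 3·1 + 0
Back-substituting gives 10·12 ≡ 1 (mod 17).

12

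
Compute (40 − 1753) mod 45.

42

Dividing 1753 by 45 gives quotient 38 and remainder 43.
(40 − 43) mod 45 = 42.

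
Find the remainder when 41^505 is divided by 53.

By repeated squaring mod 53: 41^1≡41, 41^2≡38, 41^4≡13, 41^8≡10, 41^16≡47, 41^32≡36, 41^64≡24, 41^128≡46, 41^256≡49.
505 = 1 + 8 + 16 + 32 + 64 + 128 + 256, so 41^505 ≡ 41·10·47·36·24·46·49 ≡ 2 (mod 53).

2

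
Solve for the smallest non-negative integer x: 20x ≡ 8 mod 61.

The inverse of 20 mod 61 is 58 (since 20·58 = 1160 ≡ 1).
Multiplying both sides by 58: x ≡ 58·8 = 464 ≡ 37 (mod 61).

37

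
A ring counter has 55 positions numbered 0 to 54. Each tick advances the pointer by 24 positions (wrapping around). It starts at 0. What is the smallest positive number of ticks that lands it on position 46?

34

The inverse of 24 mod 55 is 39 (since 24·39 = 936 ≡ 1).
Multiplying both sides by 39: x ≡ 39·46 = 1794 ≡ 34 (mod 55).
Check: 24·34 = 816 = 14·55 + 46.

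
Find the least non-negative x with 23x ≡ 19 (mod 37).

33

23⁻¹ ≡ 29 (mod 37) because 23·29 = 667 = 18·37 + 1.
So x ≡ 29·19 = 551 ≡ 33 (mod 37).
Check: 23·33 = 759 = 20·37 + 19.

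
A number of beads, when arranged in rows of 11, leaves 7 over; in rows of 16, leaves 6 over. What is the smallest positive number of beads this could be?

150

x ≡ 7 (mod 11) gives x ∈ {7, 18, 29, 40, 51, 62, 73, 84, …}.
The first of these with x mod 16 = 6 is 150.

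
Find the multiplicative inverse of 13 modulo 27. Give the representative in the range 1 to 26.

25

13·25 = 325 = 12·27 + 1, so 13⁻¹ ≡ 25 (mod 27).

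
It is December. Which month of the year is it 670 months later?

October

Dividing 670 by 12 gives quotient 55 and remainder 10.
December + 10 months → October.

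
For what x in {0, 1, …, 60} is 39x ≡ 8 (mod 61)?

44

The inverse of 39 mod 61 is 36 (since 39·36 = 1404 ≡ 1).
Multiplying both sides by 36: x ≡ 36·8 = 288 ≡ 44 (mod 61).
Check: 39·44 = 1716 = 28·61 + 8.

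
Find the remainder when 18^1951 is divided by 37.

13

Square-and-reduce mod 37: 18^1≡18, 18^2≡28, 18^4≡7, 18^8≡12, 18^16≡33, 18^32≡16, 18^64≡34, 18^128≡9, 18^256≡7, 18^512≡12, 18^1024≡33.
Since 1951 = 1 + 2 + 4 + 8 + 16 + 128 + 256 + 512 + 1024 in binary, 18^1951 ≡ 18·28·7·12·33·9·7·12·33 ≡ 13 (mod 37).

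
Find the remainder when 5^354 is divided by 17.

Successive squares of 5 mod 17: 5^1≡5, 5^2≡8, 5^4≡13, 5^8≡16, 5^16≡1, 5^32≡1, 5^64≡1, 5^128≡1, 5^256≡1.
354 = 2 + 32 + 64 + 256, so 5^354 ≡ 8·1·1·1 ≡ 8 (mod 17).

8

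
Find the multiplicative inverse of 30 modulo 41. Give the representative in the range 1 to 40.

26

41 = 1·30 + 11
30 = 2·11 + 8
11 = 1·8 + 3
8 = 2·3 + 2
3 = 1·2 + 1
2 = 2·1 + 0
Back-substituting gives 30·26 ≡ 1 (mod 41).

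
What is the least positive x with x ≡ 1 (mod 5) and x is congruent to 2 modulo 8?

26

Since 8·2 ≡ 1 (mod 5), take x = 2 + 8·((1−2)·2 mod 5) = 2 + 8·3 = 26.
Check: 26 mod 5 = 1, 26 mod 8 = 2.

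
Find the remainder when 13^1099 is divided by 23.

Square-and-reduce mod 23: 13^1≡13, 13^2≡8, 13^4≡18, 13^8≡2, 13^16≡4, 13^32≡16, 13^64≡3, 13^128≡9, 13^256≡12, 13^512≡6, 13^1024≡13.
1099 = 1 + 2 + 8 + 64 + 1024, so 13^1099 ≡ 13·8·2·3·13 ≡ 16 (mod 23).

16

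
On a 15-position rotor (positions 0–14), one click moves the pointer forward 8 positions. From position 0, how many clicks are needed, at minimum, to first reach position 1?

2

15 = 1·8 + 7
8 = 1·7 + 1
7 = 7·1 + 0
Back-substituting gives 8·2 ≡ 1 (mod 15).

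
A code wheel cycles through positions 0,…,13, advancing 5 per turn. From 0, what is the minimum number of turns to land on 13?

11

The inverse of 5 mod 14 is 3 (since 5·3 = 15 ≡ 1).
So x ≡ 3·13 = 39 ≡ 11 (mod 14).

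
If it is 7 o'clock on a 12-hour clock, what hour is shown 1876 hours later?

11

1876 = 156·12 + 4, so 1876 mod 12 = 4.
7 + 4 → 11 on a 12-hour dial.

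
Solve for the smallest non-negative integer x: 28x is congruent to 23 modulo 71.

The inverse of 28 mod 71 is 33 (since 28·33 = 924 ≡ 1).
So x ≡ 33·23 = 759 ≡ 49 (mod 71).
Check: 28·49 = 1372 = 19·71 + 23.

49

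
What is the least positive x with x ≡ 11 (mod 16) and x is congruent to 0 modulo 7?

91

Since 7·7 ≡ 1 (mod 16), take x = 0 + 7·((11−0)·7 mod 16) = 0 + 7·13 = 91.
Check: 91 mod 16 = 11, 91 mod 7 = 0.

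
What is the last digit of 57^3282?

9

The units digit of 57^n cycles with period 4: 7, 9, 3, 1, …
3282 mod 4 = 2, so the last digit matches 7^2 = 9.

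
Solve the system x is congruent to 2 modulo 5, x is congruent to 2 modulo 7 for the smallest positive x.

x ≡ 2 (mod 5) gives x ∈ {2}.
The first of these with x mod 7 = 2 is 2.

2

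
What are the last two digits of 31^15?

By repeated squaring mod 100: 31^1≡31, 31^2≡61, 31^4≡21, 31^8≡41.
15 = 1 + 2 + 4 + 8, so 31^15 ≡ 31·61·21·41 ≡ 51 (mod 100).

51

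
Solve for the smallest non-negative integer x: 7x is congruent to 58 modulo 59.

7⁻¹ ≡ 17 (mod 59) because 7·17 = 119 = 2·59 + 1.
Multiplying both sides by 17: x ≡ 17·58 = 986 ≡ 42 (mod 59).

42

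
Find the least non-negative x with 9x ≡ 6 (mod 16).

6

The inverse of 9 mod 16 is 9 (since 9·9 = 81 ≡ 1).
Multiplying both sides by 9: x ≡ 9·6 = 54 ≡ 6 (mod 16).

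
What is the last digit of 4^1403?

4

Powers of 4 mod 10 repeat with period 2: 4, 6.
1403 leaves remainder 1 on division by 2, so 4^1403 ends in 4.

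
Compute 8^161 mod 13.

8

Successive squares of 8 mod 13: 8^1≡8, 8^2≡12, 8^4≡1, 8^8≡1, 8^16≡1, 8^32≡1, 8^64≡1, 8^128≡1.
Since 161 = 1 + 32 + 128 in binary, 8^161 ≡ 8·1·1 ≡ 8 (mod 13).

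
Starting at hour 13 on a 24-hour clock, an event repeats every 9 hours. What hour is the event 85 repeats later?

85·9 = 765.
765 − 31·24 = 21, so 765 ≡ 21 (mod 24).
(13 + 21) mod 24 = 10.

10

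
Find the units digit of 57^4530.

Last digits of 7^n: 7, 9, 3, 1 (period 4).
4530 mod 4 = 2, so the last digit matches 7^2 = 9.

9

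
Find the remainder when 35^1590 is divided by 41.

By repeated squaring mod 41: 35^1≡35, 35^2≡36, 35^4≡25, 35^8≡10, 35^16≡18, 35^32≡37, 35^64≡16, 35^128≡10, 35^256≡18, 35^512≡37, 35^1024≡16.
1590 = 2 + 4 + 16 + 32 + 512 + 1024, so 35^1590 ≡ 36·25·18·37·37·16 ≡ 9 (mod 41).

9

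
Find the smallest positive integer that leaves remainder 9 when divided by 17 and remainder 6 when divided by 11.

x ≡ 6 (mod 11) gives x ∈ {6, 17, 28, 39, 50, 61, 72, 83, …}.
The first of these with x mod 17 = 9 is 94.

94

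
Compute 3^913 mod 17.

3

Square-and-reduce mod 17: 3^1≡3, 3^2≡9, 3^4≡13, 3^8≡16, 3^16≡1, 3^32≡1, 3^64≡1, 3^128≡1, 3^256≡1, 3^512≡1.
913 = 1 + 16 + 128 + 256 + 512, so 3^913 ≡ 3·1·1·1·1 ≡ 3 (mod 17).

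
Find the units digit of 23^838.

Last digits of 3^n: 3, 9, 7, 1 (period 4).
838 mod 4 = 2, so the last digit matches 3^2 = 9.

9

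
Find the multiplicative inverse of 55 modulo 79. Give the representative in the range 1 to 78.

79 = 1·55 + 24
55 = 2·24 + 7
24 = 3·7 + 3
7 = 2·3 + 1
3 = 3·1 + 0
Back-substituting gives 55·23 ≡ 1 (mod 79).

23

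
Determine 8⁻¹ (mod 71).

9

71 = 8·8 + 7
8 = 1·7 + 1
7 = 7·1 + 0
Back-substituting gives 8·9 ≡ 1 (mod 71).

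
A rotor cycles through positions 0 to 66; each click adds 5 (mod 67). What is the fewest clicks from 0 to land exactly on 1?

27

5·27 = 135 = 2·67 + 1, so 5⁻¹ ≡ 27 (mod 67).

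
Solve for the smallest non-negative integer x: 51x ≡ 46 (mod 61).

51⁻¹ ≡ 6 (mod 61) because 51·6 = 306 = 5·61 + 1.
So x ≡ 6·46 = 276 ≡ 32 (mod 61).
Check: 51·32 = 1632 = 26·61 + 46.

32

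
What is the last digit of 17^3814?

The units digit of 17^n cycles with period 4: 7, 9, 3, 1, …
3814 leaves remainder 2 on division by 4, so 17^3814 ends in 9.

9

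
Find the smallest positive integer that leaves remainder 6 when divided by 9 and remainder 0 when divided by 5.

x ≡ 0 (mod 5) gives x ∈ {0, 5, 10, 15}.
The first of these with x mod 9 = 6 is 15.

15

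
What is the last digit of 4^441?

4

The units digit of 4^n cycles with period 2: 4, 6, …
441 leaves remainder 1 on division by 2, so 4^441 ends in 4.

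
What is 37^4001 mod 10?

The units digit of 37^n cycles with period 4: 7, 9, 3, 1, …
4001 mod 4 = 1, so the last digit matches 7^1 = 7.

7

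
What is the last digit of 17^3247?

The units digit of 17^n cycles with period 4: 7, 9, 3, 1, …
3247 leaves remainder 3 on division by 4, so 17^3247 ends in 3.

3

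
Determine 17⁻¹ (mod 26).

23

26 = 1·17 + 9
17 = 1·9 + 8
9 = 1·8 + 1
8 = 8·1 + 0
Back-substituting gives 17·23 ≡ 1 (mod 26).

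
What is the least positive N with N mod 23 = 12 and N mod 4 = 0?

12

Since 4·6 ≡ 1 (mod 23), take x = 0 + 4·((12−0)·6 mod 23) = 0 + 4·3 = 12.
Check: 12 mod 23 = 12, 12 mod 4 = 0.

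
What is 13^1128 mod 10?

Powers of 3 mod 10 repeat with period 4: 3, 9, 7, 1.
1128 leaves remainder 0 on division by 4, so 13^1128 ends in 1.

1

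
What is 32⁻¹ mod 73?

32·16 = 512 = 7·73 + 1, so 32⁻¹ ≡ 16 (mod 73).

16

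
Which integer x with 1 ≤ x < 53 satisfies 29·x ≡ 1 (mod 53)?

29·11 = 319 = 6·53 + 1, so 29⁻¹ ≡ 11 (mod 53).

11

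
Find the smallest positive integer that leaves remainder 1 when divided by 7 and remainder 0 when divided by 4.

x ≡ 0 (mod 4) gives x ∈ {0, 4, 8}.
The first of these with x mod 7 = 1 is 8.

8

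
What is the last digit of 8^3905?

Last digits of 8^n: 8, 4, 2, 6 (period 4).
3905 leaves remainder 1 on division by 4, so 8^3905 ends in 8.

8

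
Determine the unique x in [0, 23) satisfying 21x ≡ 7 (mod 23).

8

The inverse of 21 mod 23 is 11 (since 21·11 = 231 ≡ 1).
So x ≡ 11·7 = 77 ≡ 8 (mod 23).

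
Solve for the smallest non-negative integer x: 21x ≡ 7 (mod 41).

14

The inverse of 21 mod 41 is 2 (since 21·2 = 42 ≡ 1).
Multiplying both sides by 2: x ≡ 2·7 = 14 ≡ 14 (mod 41).
Check: 21·14 = 294 = 7·41 + 7.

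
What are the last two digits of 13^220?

By repeated squaring mod 100: 13^1≡13, 13^2≡69, 13^4≡61, 13^8≡21, 13^16≡41, 13^32≡81, 13^64≡61, 13^128≡21.
220 = 4 + 8 + 16 + 64 + 128, so 13^220 ≡ 61·21·41·61·21 ≡ 1 (mod 100).

01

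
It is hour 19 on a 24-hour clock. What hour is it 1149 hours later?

1149 mod 24 = 21 (since 47·24 = 1128).
(19 + 21) mod 24 = 16.

16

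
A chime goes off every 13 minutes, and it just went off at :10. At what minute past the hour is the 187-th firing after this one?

41

187·13 = 2431.
2431 = 40·60 + 31, so 2431 mod 60 = 31.
(10 + 31) mod 60 = 41.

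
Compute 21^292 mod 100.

Successive squares of 21 mod 100: 21^1≡21, 21^2≡41, 21^4≡81, 21^8≡61, 21^16≡21, 21^32≡41, 21^64≡81, 21^128≡61, 21^256≡21.
Since 292 = 4 + 32 + 256 in binary, 21^292 ≡ 81·41·21 ≡ 41 (mod 100).

41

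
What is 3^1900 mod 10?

The units digit of 3^n cycles with period 4: 3, 9, 7, 1, …
1900 mod 4 = 0, so the last digit matches 3^4 = 1.

1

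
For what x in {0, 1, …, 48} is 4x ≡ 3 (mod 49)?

4⁻¹ ≡ 37 (mod 49) because 4·37 = 148 = 3·49 + 1.
Multiplying both sides by 37: x ≡ 37·3 = 111 ≡ 13 (mod 49).

13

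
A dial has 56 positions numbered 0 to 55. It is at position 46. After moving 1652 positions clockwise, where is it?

1652 = 29·56 + 28, so 1652 mod 56 = 28.
(46 + 28) mod 56 = 18.

18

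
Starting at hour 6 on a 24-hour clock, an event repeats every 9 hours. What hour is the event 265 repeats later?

15

265·9 = 2385.
Dividing 2385 by 24 gives quotient 99 and remainder 9.
(6 + 9) mod 24 = 15.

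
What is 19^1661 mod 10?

9

Powers of 9 mod 10 repeat with period 2: 9, 1.
1661 mod 2 = 1, so the last digit matches 9^1 = 9.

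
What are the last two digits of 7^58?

49

By repeated squaring mod 100: 7^1≡7, 7^2≡49, 7^4≡1, 7^8≡1, 7^16≡1, 7^32≡1.
Since 58 = 2 + 8 + 16 + 32 in binary, 7^58 ≡ 49·1·1·1 ≡ 49 (mod 100).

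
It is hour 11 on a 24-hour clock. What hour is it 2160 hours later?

2160 − 90·24 = 0, so 2160 ≡ 0 (mod 24).
(11 + 0) mod 24 = 11.

11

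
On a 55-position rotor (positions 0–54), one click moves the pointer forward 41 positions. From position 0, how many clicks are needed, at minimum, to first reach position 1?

51

55 = 1·41 + 14
41 = 2·14 + 13
14 = 1·13 + 1
13 = 13·1 + 0
Back-substituting gives 41·51 ≡ 1 (mod 55).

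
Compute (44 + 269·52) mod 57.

10

269·52 = 13988.
13988 − 245·57 = 23, so 13988 ≡ 23 (mod 57).
(44 + 23) mod 57 = 10.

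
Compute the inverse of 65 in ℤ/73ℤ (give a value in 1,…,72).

73 = 1·65 + 8
65 = 8·8 + 1
8 = 8·1 + 0
Back-substituting gives 65·9 ≡ 1 (mod 73).

9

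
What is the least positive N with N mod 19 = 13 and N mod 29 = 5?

469

x ≡ 13 (mod 19) gives x ∈ {13, 32, 51, 70, 89, 108, 127, 146, …}.
The first of these with x mod 29 = 5 is 469.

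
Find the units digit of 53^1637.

3

Last digits of 3^n: 3, 9, 7, 1 (period 4).
1637 leaves remainder 1 on division by 4, so 53^1637 ends in 3.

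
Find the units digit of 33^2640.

1

Last digits of 3^n: 3, 9, 7, 1 (period 4).
2640 mod 4 = 0, so the last digit matches 3^4 = 1.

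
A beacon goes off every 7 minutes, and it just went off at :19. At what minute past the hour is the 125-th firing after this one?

125·7 = 875.
875 mod 60 = 35 (since 14·60 = 840).
(19 + 35) mod 60 = 54.

54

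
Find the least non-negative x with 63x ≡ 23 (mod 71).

63⁻¹ ≡ 62 (mod 71) because 63·62 = 3906 = 55·71 + 1.
So x ≡ 62·23 = 1426 ≡ 6 (mod 71).

6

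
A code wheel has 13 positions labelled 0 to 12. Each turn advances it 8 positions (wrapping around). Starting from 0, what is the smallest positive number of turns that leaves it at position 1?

13 = 1·8 + 5
8 = 1·5 + 3
5 = 1·3 + 2
3 = 1·2 + 1
2 = 2·1 + 0
Back-substituting gives 8·5 ≡ 1 (mod 13).

5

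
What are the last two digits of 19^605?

Square-and-reduce mod 100: 19^1≡19, 19^2≡61, 19^4≡21, 19^8≡41, 19^16≡81, 19^32≡61, 19^64≡21, 19^128≡41, 19^256≡81, 19^512≡61.
Since 605 = 1 + 4 + 8 + 16 + 64 + 512 in binary, 19^605 ≡ 19·21·41·81·21·61 ≡ 99 (mod 100).

99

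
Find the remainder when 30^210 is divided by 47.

Square-and-reduce mod 47: 30^1≡30, 30^2≡7, 30^4≡2, 30^8≡4, 30^16≡16, 30^32≡21, 30^64≡18, 30^128≡42.
210 = 2 + 16 + 64 + 128, so 30^210 ≡ 7·16·18·42 ≡ 25 (mod 47).

25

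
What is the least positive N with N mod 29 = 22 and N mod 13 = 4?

x ≡ 4 (mod 13) gives x ∈ {4, 17, 30, 43, 56, 69, 82, 95, …}.
The first of these with x mod 29 = 22 is 225.

225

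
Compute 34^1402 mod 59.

16

Successive squares of 34 mod 59: 34^1≡34, 34^2≡35, 34^4≡45, 34^8≡19, 34^16≡7, 34^32≡49, 34^64≡41, 34^128≡29, 34^256≡15, 34^512≡48, 34^1024≡3.
1402 = 2 + 8 + 16 + 32 + 64 + 256 + 1024, so 34^1402 ≡ 35·19·7·49·41·15·3 ≡ 16 (mod 59).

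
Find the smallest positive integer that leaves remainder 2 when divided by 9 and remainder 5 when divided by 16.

Since 16·4 ≡ 1 (mod 9), take x = 5 + 16·((2−5)·4 mod 9) = 5 + 16·6 = 101.
Check: 101 mod 9 = 2, 101 mod 16 = 5.

101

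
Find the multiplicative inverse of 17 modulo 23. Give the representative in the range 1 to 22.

23 = 1·17 + 6
17 = 2·6 + 5
6 = 1·5 + 1
5 = 5·1 + 0
Back-substituting gives 17·19 ≡ 1 (mod 23).

19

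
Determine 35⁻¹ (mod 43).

35·16 = 560 = 13·43 + 1, so 35⁻¹ ≡ 16 (mod 43).

16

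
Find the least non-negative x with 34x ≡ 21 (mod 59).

44

The inverse of 34 mod 59 is 33 (since 34·33 = 1122 ≡ 1).
Multiplying both sides by 33: x ≡ 33·21 = 693 ≡ 44 (mod 59).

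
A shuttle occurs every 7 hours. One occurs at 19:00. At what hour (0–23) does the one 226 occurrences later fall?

226·7 = 1582.
1582 = 65·24 + 22, so 1582 mod 24 = 22.
(19 + 22) mod 24 = 17.

17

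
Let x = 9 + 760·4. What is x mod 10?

9

760·4 = 3040.
Dividing 3040 by 10 gives quotient 304 and remainder 0.
(9 + 0) mod 10 = 9.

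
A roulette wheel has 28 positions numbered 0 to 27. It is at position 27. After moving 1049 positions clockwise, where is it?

12

1049 = 37·28 + 13, so 1049 mod 28 = 13.
(27 + 13) mod 28 = 12.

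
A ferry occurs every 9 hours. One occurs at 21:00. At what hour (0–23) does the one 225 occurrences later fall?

6

225·9 = 2025.
2025 mod 24 = 9 (since 84·24 = 2016).
(21 + 9) mod 24 = 6.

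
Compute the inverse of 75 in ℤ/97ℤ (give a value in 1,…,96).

22

97 = 1·75 + 22
75 = 3·22 + 9
22 = 2·9 + 4
9 = 2·4 + 1
4 = 4·1 + 0
Back-substituting gives 75·22 ≡ 1 (mod 97).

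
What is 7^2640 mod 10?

1

Powers of 7 mod 10 repeat with period 4: 7, 9, 3, 1.
2640 mod 4 = 0, so the last digit matches 7^4 = 1.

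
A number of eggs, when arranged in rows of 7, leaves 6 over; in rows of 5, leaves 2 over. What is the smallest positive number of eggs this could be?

Since 5·3 ≡ 1 (mod 7), take x = 2 + 5·((6−2)·3 mod 7) = 2 + 5·5 = 27.
Check: 27 mod 7 = 6, 27 mod 5 = 2.

27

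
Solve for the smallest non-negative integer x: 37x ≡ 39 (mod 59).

37⁻¹ ≡ 8 (mod 59) because 37·8 = 296 = 5·59 + 1.
Multiplying both sides by 8: x ≡ 8·39 = 312 ≡ 17 (mod 59).

17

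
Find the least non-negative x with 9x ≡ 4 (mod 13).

9⁻¹ ≡ 3 (mod 13) because 9·3 = 27 = 2·13 + 1.
Multiplying both sides by 3: x ≡ 3·4 = 12 ≡ 12 (mod 13).
Check: 9·12 = 108 = 8·13 + 4.

12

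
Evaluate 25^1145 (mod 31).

5

Square-and-reduce mod 31: 25^1≡25, 25^2≡5, 25^4≡25, 25^8≡5, 25^16≡25, 25^32≡5, 25^64≡25, 25^128≡5, 25^256≡25, 25^512≡5, 25^1024≡25.
1145 = 1 + 8 + 16 + 32 + 64 + 1024, so 25^1145 ≡ 25·5·25·5·25·25 ≡ 5 (mod 31).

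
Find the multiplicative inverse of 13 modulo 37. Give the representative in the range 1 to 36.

20

37 = 2·13 + 11
13 = 1·11 + 2
11 = 5·2 + 1
2 = 2·1 + 0
Back-substituting gives 13·20 ≡ 1 (mod 37).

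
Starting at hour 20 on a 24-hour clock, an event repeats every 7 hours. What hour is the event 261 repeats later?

23

261·7 = 1827.
1827 = 76·24 + 3, so 1827 mod 24 = 3.
(20 + 3) mod 24 = 23.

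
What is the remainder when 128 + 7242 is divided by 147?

7242 − 49·147 = 39, so 7242 ≡ 39 (mod 147).
(128 + 39) mod 147 = 20.

20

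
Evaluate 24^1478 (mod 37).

21

By repeated squaring mod 37: 24^1≡24, 24^2≡21, 24^4≡34, 24^8≡9, 24^16≡7, 24^32≡12, 24^64≡33, 24^128≡16, 24^256≡34, 24^512≡9, 24^1024≡7.
Since 1478 = 2 + 4 + 64 + 128 + 256 + 1024 in binary, 24^1478 ≡ 21·34·33·16·34·7 ≡ 21 (mod 37).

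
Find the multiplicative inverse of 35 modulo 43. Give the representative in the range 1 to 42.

16

35·16 = 560 = 13·43 + 1, so 35⁻¹ ≡ 16 (mod 43).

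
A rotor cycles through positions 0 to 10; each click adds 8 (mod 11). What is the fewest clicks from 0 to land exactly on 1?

8·7 = 56 = 5·11 + 1, so 8⁻¹ ≡ 7 (mod 11).

7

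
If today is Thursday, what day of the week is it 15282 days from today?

Friday

Dividing 15282 by 7 gives quotient 2183 and remainder 1.
Thursday + 1 day → Friday.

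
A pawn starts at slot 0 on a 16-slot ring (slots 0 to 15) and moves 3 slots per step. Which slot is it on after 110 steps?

10

110·3 = 330.
330 mod 16 = 10 (since 20·16 = 320).
(0 + 10) mod 16 = 10.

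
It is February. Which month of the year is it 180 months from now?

180 mod 12 = 0 (since 15·12 = 180).
February + 0 months → February.

February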